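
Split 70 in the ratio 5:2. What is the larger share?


Total parts = 5 + 2 = 7
Value per part = 70 / 7 = 10
First share = 5 * 10 = 50
Second share = 2 * 10 = 20
Larger share = 50

50


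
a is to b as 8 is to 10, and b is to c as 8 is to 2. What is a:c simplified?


Given a:b = 8:10 and b:c = 8:2
Make b consistent. Multiply first ratio by 8: a:b = 64:80
Multiply second ratio by 10: b:c = 80:20
Now b = 80 in both, so a:b:c = 64:80:20
Therefore a:c = 64:20
Simplify by GCD: a:c = 16:5

16:5


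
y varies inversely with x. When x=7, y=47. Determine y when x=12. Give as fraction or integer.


Inverse proportion: y = k/x
Find k: k = 7 * 47 = 329
Compute y at x=12: y = 329/12
y = 329/12

329/12


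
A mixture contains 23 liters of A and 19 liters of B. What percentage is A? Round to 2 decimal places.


Volume of A = 23 L
Volume of B = 19 L
Total volume = 23 + 19 = 42 L
Percentage of A = (23/42) * 100
= 54.76%

54.76


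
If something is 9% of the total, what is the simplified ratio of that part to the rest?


Part = 9%, Remainder = 91%
Ratio = 9:91
GCD(9, 91) = 1
Simplify: 9:91 = 9:91

9:91


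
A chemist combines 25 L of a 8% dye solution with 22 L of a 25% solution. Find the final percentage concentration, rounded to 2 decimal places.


Solute in mixture 1 = 8% of 25 L = 25*8/100 = 2 L
Solute in mixture 2 = 25% of 22 L = 22*25/100 = 11/2 L
Total solute = 2 + 11/2 = 15/2 L
Total volume = 25 + 22 = 47 L
Final concentration = 15/2/47 * 100 = 15.96%

15.96


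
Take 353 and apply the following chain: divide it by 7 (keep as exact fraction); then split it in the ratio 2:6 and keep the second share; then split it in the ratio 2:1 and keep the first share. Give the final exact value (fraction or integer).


Start with 353.
Step 1: Divide by 7: 353 / 7 = 353/7
Step 2: Split 2:6, second share = 353/7 * 6/8 = 1059/28
Step 3: Split 2:1, first share = 1059/28 * 2/3 = 353/14
Final result = 353/14

353/14


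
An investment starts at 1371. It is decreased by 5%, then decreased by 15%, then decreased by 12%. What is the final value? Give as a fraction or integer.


Start: 1371
Step 1: decrease by 5% => multiply by 95/100
  1371 * 95/100 = 26049/20
Step 2: decrease by 15% => multiply by 85/100
  26049/20 * 85/100 = 442833/400
Step 3: decrease by 12% => multiply by 88/100
  442833/400 * 88/100 = 4871163/5000
Final value = 4871163/5000

4871163/5000


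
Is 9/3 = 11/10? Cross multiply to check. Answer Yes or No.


Cross multiply to check 9/3 = 11/10
Left cross product: 9 * 10 = 90
Right cross product: 3 * 11 = 33
90 != 33
Not equal, so proportions differ => No

No


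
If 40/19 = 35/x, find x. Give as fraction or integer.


Setting up: 40/19 = 35/x
Cross multiply: 40 * x = 19 * 35
40x = 665
x = 665/40
x = 133/8

133/8


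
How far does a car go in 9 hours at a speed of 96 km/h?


Using distance = speed * time
Speed = 96 km/h
Time = 9 hours
Distance = 96 * 9
= 864 km

864


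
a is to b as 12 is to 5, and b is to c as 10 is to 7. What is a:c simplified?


Given a:b = 12:5 and b:c = 10:7
Make b consistent. Multiply first ratio by 10: a:b = 120:50
Multiply second ratio by 5: b:c = 50:35
Now b = 50 in both, so a:b:c = 120:50:35
Therefore a:c = 120:35
Simplify by GCD: a:c = 24:7

24:7


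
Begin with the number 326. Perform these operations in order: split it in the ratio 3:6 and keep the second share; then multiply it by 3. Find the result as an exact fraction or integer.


Start with 326.
Step 1: Split 3:6, second share = 326 * 6/9 = 652/3
Step 2: Multiply by 3: 652/3 * 3 = 652
Final result = 652

652


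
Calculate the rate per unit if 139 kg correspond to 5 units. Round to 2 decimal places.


Total kg = 139
Number of units = 5
Unit rate = 139 / 5
= 27.80 kg per unit

27.80


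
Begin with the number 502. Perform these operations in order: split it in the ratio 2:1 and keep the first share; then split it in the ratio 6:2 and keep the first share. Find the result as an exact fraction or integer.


Start with 502.
Step 1: Split 2:1, first share = 502 * 2/3 = 1004/3
Step 2: Split 6:2, first share = 1004/3 * 6/8 = 251
Final result = 251

251


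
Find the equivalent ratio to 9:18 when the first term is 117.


Original ratio: 9:18
First term target: 117
Scale factor = 117 / 9 = 13
Multiply second term: 18 * 13 = 234
Equivalent ratio = 117:234

117:234


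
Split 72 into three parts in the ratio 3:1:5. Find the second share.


Ratio = 3:1:5
Total parts = 3 + 1 + 5 = 9
Value per part = 72 / 9 = 8
First share = 3 * 8 = 24
Middle share = 1 * 8 = 8
Third share = 5 * 8 = 40

8


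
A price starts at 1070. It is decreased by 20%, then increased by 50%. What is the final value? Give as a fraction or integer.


Start: 1070
Step 1: decrease by 20% => multiply by 80/100
  1070 * 80/100 = 856
Step 2: increase by 50% => multiply by 150/100
  856 * 150/100 = 1284
Final value = 1284

1284


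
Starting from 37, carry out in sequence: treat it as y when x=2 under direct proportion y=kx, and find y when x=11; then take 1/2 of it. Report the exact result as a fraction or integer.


Start with 37.
Step 1: Direct prop: k = (37)/2; new y = k*11 = 37*11/2 = 407/2
Step 2: Take 1/2: 407/2 * 1/2 = 407/4
Final result = 407/4

407/4


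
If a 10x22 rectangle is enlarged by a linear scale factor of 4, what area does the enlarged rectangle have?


Original dimensions: 10 x 22
Enlargement factor = 4
New width = 10 * 4 = 40
New height = 22 * 4 = 88
New area = 40 * 88 = 3520

3520


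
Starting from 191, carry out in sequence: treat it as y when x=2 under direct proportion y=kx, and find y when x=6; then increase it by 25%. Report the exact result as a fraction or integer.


Start with 191.
Step 1: Direct prop: k = (191)/2; new y = k*6 = 191*6/2 = 573
Step 2: Increase by 25%: 573 * 125/100 = 2865/4
Final result = 2865/4

2865/4


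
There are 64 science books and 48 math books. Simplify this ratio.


Find GCD(64, 48)
GCD = 16
Divide both by 16: 64/16 = 4, 48/16 = 3
Simplified ratio = 4:3

4:3


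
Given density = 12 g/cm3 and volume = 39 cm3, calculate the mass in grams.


Using mass = density * volume
Density = 12 g/cm3
Volume = 39 cm3
Mass = 12 * 39
= 468 g

468


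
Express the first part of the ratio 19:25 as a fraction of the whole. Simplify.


Total parts = 19 + 25 = 44
First part fraction = 19/44
Simplify: 19/44 = 19/44

19/44


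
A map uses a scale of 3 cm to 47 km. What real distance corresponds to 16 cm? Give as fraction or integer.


Map scale: 3 cm = 47 km
Measured distance on map = 16 cm
Set up proportion: 16 * 47 / 3
= 752 / 3
= 752/3 km

752/3


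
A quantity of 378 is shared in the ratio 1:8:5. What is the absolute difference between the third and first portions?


Total parts = 1 + 8 + 5 = 14
Value per part = 378 / 14 = 27
Shares: 1*27=27, 8*27=216, 5*27=135
Third share = 135, first share = 27
Difference = |135 - 27| = 108

108


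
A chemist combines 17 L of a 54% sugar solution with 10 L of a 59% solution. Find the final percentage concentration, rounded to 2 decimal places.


Solute in mixture 1 = 54% of 17 L = 17*54/100 = 459/50 L
Solute in mixture 2 = 59% of 10 L = 10*59/100 = 59/10 L
Total solute = 459/50 + 59/10 = 377/25 L
Total volume = 17 + 10 = 27 L
Final concentration = 377/25/27 * 100 = 55.85%

55.85


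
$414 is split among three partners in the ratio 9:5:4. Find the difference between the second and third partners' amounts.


Total parts = 9 + 5 + 4 = 18
Value per part = 414 / 18 = 23
Shares: 9*23=207, 5*23=115, 4*23=92
Second share = 115, third share = 92
Difference = |115 - 92| = 23

23


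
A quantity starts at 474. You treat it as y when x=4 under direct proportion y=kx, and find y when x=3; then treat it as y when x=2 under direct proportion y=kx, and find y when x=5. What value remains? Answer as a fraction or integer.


Start with 474.
Step 1: Direct prop: k = (474)/4; new y = k*3 = 474*3/4 = 711/2
Step 2: Direct prop: k = (711/2)/2; new y = k*5 = 711/2*5/2 = 3555/4
Final result = 3555/4

3555/4


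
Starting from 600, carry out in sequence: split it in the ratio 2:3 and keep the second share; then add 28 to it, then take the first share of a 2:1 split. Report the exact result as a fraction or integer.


Start with 600.
Step 1: Split 2:3, second share = 600 * 3/5 = 360
Step 2: Add 28: 360+28=388; split 2:1 first = 388*2/3 = 776/3
Final result = 776/3

776/3


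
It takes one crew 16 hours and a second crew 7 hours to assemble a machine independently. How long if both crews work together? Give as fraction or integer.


Rate of A = 1/16 job per hour
Rate of B = 1/7 job per hour
Combined rate = 1/16 + 1/7
Find common denominator: (7 + 16)/(16*7) = 23/112
Combined rate = 23/112 job per hour
Time together = 1 / (23/112) = 112/23 hours

112/23


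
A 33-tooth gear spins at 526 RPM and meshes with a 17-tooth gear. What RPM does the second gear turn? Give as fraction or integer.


Gear ratio: teeth_A * RPM_A = teeth_B * RPM_B
33 * 526 = 17 * RPM_B
17358 = 17 * RPM_B
RPM_B = 17358 / 17
RPM_B = 17358/17

17358/17


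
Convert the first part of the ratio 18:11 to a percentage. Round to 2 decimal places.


Total parts = 18 + 11 = 29
First part fraction = 18/29
Percentage = (18/29) * 100
= 0.62069 * 100
= 62.07%

62.07


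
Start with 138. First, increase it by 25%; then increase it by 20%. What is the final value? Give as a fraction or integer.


Start with 138.
Step 1: Increase by 25%: 138 * 125/100 = 345/2
Step 2: Increase by 20%: 345/2 * 120/100 = 207
Final result = 207

207


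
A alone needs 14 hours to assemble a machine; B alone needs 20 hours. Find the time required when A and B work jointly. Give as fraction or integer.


Rate of A = 1/14 job per hour
Rate of B = 1/20 job per hour
Combined rate = 1/14 + 1/20
Find common denominator: (20 + 14)/(14*20) = 34/280
Combined rate = 17/140 job per hour
Time together = 1 / (17/140) = 140/17 hours

140/17


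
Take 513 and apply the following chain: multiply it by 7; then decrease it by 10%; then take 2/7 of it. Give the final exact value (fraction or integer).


Start with 513.
Step 1: Multiply by 7: 513 * 7 = 3591
Step 2: Decrease by 10%: 3591 * 90/100 = 32319/10
Step 3: Take 2/7: 32319/10 * 2/7 = 4617/5
Final result = 4617/5

4617/5


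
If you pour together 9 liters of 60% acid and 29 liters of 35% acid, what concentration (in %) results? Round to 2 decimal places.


Solute in mixture 1 = 60% of 9 L = 9*60/100 = 27/5 L
Solute in mixture 2 = 35% of 29 L = 29*35/100 = 203/20 L
Total solute = 27/5 + 203/20 = 311/20 L
Total volume = 9 + 29 = 38 L
Final concentration = 311/20/38 * 100 = 40.92%

40.92


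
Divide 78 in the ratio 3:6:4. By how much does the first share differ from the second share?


Total parts = 3 + 6 + 4 = 13
Value per part = 78 / 13 = 6
Shares: 3*6=18, 6*6=36, 4*6=24
First share = 18, second share = 36
Difference = |18 - 36| = 18

18


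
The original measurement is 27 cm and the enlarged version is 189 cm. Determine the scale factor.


Original length = 27 cm
Scaled length = 189 cm
Scale factor = 189 / 27
= 7

7


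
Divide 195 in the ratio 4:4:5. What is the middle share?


Ratio = 4:4:5
Total parts = 4 + 4 + 5 = 13
Value per part = 195 / 13 = 15
First share = 4 * 15 = 60
Middle share = 4 * 15 = 60
Third share = 5 * 15 = 75

60


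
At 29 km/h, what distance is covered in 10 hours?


Using distance = speed * time
Speed = 29 km/h
Time = 10 hours
Distance = 29 * 10
= 290 km

290


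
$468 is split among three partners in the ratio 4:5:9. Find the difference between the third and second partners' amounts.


Total parts = 4 + 5 + 9 = 18
Value per part = 468 / 18 = 26
Shares: 4*26=104, 5*26=130, 9*26=234
Third share = 234, second share = 130
Difference = |234 - 130| = 104

104


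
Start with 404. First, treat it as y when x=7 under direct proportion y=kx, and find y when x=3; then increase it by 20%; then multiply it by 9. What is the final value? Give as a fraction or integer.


Start with 404.
Step 1: Direct prop: k = (404)/7; new y = k*3 = 404*3/7 = 1212/7
Step 2: Increase by 20%: 1212/7 * 120/100 = 7272/35
Step 3: Multiply by 9: 7272/35 * 9 = 65448/35
Final result = 65448/35

65448/35


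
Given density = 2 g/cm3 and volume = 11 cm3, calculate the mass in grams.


Using mass = density * volume
Density = 2 g/cm3
Volume = 11 cm3
Mass = 2 * 11
= 22 g

22


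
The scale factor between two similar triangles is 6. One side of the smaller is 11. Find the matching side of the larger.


Similar triangles have proportional sides
Scale factor = 6
Smaller side = 11
Corresponding larger side = 11 * 6
= 66

66


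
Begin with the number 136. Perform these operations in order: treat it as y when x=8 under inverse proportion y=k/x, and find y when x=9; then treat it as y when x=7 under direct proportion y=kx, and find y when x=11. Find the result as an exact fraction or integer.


Start with 136.
Step 1: Inverse prop: k = (136)*8; new y = k/9 = 136*8/9 = 1088/9
Step 2: Direct prop: k = (1088/9)/7; new y = k*11 = 1088/9*11/7 = 11968/63
Final result = 11968/63

11968/63


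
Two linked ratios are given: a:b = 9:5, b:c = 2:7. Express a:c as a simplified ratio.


Given a:b = 9:5 and b:c = 2:7
Make b consistent. Multiply first ratio by 2: a:b = 18:10
Multiply second ratio by 5: b:c = 10:35
Now b = 10 in both, so a:b:c = 18:10:35
Therefore a:c = 18:35
Simplify by GCD: a:c = 18:35

18:35


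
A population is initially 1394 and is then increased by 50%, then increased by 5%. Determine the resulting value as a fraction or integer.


Start: 1394
Step 1: increase by 50% => multiply by 150/100
  1394 * 150/100 = 2091
Step 2: increase by 5% => multiply by 105/100
  2091 * 105/100 = 43911/20
Final value = 43911/20

43911/20


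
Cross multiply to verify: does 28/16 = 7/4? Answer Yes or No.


Cross multiply to check 28/16 = 7/4
Left cross product: 28 * 4 = 112
Right cross product: 16 * 7 = 112
112 = 112
Equal, so proportions match => Yes

Yes


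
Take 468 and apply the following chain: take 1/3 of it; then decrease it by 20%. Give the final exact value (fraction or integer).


Start with 468.
Step 1: Take 1/3: 468 * 1/3 = 156
Step 2: Decrease by 20%: 156 * 80/100 = 624/5
Final result = 624/5

624/5


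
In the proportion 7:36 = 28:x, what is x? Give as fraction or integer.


Setting up: 7/36 = 28/x
Cross multiply: 7 * x = 36 * 28
7x = 1008
x = 1008/7
x = 144

144


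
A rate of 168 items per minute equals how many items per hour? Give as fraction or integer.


Converting from per minute to per hour
Rate = 168 items per minute
Multiply by 60: 168 * 60
= 10080 items per hour

10080


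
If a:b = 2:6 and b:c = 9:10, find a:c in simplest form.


Given a:b = 2:6 and b:c = 9:10
Make b consistent. Multiply first ratio by 9: a:b = 18:54
Multiply second ratio by 6: b:c = 54:60
Now b = 54 in both, so a:b:c = 18:54:60
Therefore a:c = 18:60
Simplify by GCD: a:c = 3:10

3:10


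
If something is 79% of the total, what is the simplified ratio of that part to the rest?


Part = 79%, Remainder = 21%
Ratio = 79:21
GCD(79, 21) = 1
Simplify: 79:21 = 79:21

79:21


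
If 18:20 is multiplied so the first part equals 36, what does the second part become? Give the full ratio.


Original ratio: 18:20
First term target: 36
Scale factor = 36 / 18 = 2
Multiply second term: 20 * 2 = 40
Equivalent ratio = 36:40

36:40


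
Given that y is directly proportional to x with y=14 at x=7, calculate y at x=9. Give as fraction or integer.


Direct proportion: y = kx
Find k: k = 14/7 = 2
Compute y at x=9: y = 2 * 9
y = 18

18


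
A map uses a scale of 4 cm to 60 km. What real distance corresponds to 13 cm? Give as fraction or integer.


Map scale: 4 cm = 60 km
Measured distance on map = 13 cm
Set up proportion: 13 * 60 / 4
= 780 / 4
= 195 km

195


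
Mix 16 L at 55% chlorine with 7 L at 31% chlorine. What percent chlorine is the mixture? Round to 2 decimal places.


Solute in mixture 1 = 55% of 16 L = 16*55/100 = 44/5 L
Solute in mixture 2 = 31% of 7 L = 7*31/100 = 217/100 L
Total solute = 44/5 + 217/100 = 1097/100 L
Total volume = 16 + 7 = 23 L
Final concentration = 1097/100/23 * 100 = 47.70%

47.70


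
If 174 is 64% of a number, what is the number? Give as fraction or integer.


Given: 174 is 64% of the whole
Set up: 174 = 64/100 * whole
whole = 174 * 100 / 64
whole = 17400 / 64
whole = 2175/8

2175/8


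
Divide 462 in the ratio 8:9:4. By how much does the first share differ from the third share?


Total parts = 8 + 9 + 4 = 21
Value per part = 462 / 21 = 22
Shares: 8*22=176, 9*22=198, 4*22=88
First share = 176, third share = 88
Difference = |176 - 88| = 88

88


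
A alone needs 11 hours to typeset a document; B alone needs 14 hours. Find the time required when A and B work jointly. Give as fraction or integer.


Rate of A = 1/11 job per hour
Rate of B = 1/14 job per hour
Combined rate = 1/11 + 1/14
Find common denominator: (14 + 11)/(11*14) = 25/154
Combined rate = 25/154 job per hour
Time together = 1 / (25/154) = 154/25 hours

154/25


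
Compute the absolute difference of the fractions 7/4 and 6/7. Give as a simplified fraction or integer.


Simplify: 7/4 = 7/4 and 6/7 = 6/7
Find common denominator: LCD = 28
Convert: 49/28 and 24/28
Difference = |49 - 24|/28 = 25/28
Simplified = 25/28

25/28


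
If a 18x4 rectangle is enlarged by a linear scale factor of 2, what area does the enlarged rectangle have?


Original dimensions: 18 x 4
Enlargement factor = 2
New width = 18 * 2 = 36
New height = 4 * 2 = 8
New area = 36 * 8 = 288

288


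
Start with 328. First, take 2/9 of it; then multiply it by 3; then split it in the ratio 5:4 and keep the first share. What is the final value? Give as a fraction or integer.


Start with 328.
Step 1: Take 2/9: 328 * 2/9 = 656/9
Step 2: Multiply by 3: 656/9 * 3 = 656/3
Step 3: Split 5:4, first share = 656/3 * 5/9 = 3280/27
Final result = 3280/27

3280/27


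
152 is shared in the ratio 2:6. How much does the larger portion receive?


Total parts = 2 + 6 = 8
Value per part = 152 / 8 = 19
First share = 2 * 19 = 38
Second share = 6 * 19 = 114
Larger share = 114

114


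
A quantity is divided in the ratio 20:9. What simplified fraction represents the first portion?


Total parts = 20 + 9 = 29
First part fraction = 20/29
Simplify: 20/29 = 20/29

20/29


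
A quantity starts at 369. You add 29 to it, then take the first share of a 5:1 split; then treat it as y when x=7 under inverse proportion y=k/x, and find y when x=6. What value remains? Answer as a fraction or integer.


Start with 369.
Step 1: Add 29: 369+29=398; split 5:1 first = 398*5/6 = 995/3
Step 2: Inverse prop: k = (995/3)*7; new y = k/6 = 995/3*7/6 = 6965/18
Final result = 6965/18

6965/18


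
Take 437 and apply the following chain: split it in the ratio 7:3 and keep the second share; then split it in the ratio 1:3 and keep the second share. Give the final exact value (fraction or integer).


Start with 437.
Step 1: Split 7:3, second share = 437 * 3/10 = 1311/10
Step 2: Split 1:3, second share = 1311/10 * 3/4 = 3933/40
Final result = 3933/40

3933/40


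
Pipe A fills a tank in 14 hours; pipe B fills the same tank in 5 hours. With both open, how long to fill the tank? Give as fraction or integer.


Rate of A = 1/14 job per hour
Rate of B = 1/5 job per hour
Combined rate = 1/14 + 1/5
Find common denominator: (5 + 14)/(14*5) = 19/70
Combined rate = 19/70 job per hour
Time together = 1 / (19/70) = 70/19 hours

70/19


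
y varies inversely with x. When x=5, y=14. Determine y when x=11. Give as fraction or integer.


Inverse proportion: y = k/x
Find k: k = 5 * 14 = 70
Compute y at x=11: y = 70/11
y = 70/11

70/11


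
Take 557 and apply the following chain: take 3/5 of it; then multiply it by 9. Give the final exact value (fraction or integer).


Start with 557.
Step 1: Take 3/5: 557 * 3/5 = 1671/5
Step 2: Multiply by 9: 1671/5 * 9 = 15039/5
Final result = 15039/5

15039/5


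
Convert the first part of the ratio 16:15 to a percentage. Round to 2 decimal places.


Total parts = 16 + 15 = 31
First part fraction = 16/31
Percentage = (16/31) * 100
= 0.516129 * 100
= 51.61%

51.61


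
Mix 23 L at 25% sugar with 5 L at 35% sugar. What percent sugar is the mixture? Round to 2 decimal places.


Solute in mixture 1 = 25% of 23 L = 23*25/100 = 23/4 L
Solute in mixture 2 = 35% of 5 L = 5*35/100 = 7/4 L
Total solute = 23/4 + 7/4 = 15/2 L
Total volume = 23 + 5 = 28 L
Final concentration = 15/2/28 * 100 = 26.79%

26.79


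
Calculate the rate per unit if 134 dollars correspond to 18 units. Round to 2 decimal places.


Total dollars = 134
Number of units = 18
Unit rate = 134 / 18
= 7.44 dollars per unit

7.44


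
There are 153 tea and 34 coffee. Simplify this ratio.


Find GCD(153, 34)
GCD = 17
Divide both by 17: 153/17 = 9, 34/17 = 2
Simplified ratio = 9:2

9:2


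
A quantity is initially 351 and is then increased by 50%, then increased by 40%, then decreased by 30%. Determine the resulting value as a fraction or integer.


Start: 351
Step 1: increase by 50% => multiply by 150/100
  351 * 150/100 = 1053/2
Step 2: increase by 40% => multiply by 140/100
  1053/2 * 140/100 = 7371/10
Step 3: decrease by 30% => multiply by 70/100
  7371/10 * 70/100 = 51597/100
Final value = 51597/100

51597/100


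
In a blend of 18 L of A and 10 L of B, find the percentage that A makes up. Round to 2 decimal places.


Volume of A = 18 L
Volume of B = 10 L
Total volume = 18 + 10 = 28 L
Percentage of A = (18/28) * 100
= 64.29%

64.29


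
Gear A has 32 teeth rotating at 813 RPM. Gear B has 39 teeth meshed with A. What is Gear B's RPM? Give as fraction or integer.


Gear ratio: teeth_A * RPM_A = teeth_B * RPM_B
32 * 813 = 39 * RPM_B
26016 = 39 * RPM_B
RPM_B = 26016 / 39
RPM_B = 8672/13

8672/13


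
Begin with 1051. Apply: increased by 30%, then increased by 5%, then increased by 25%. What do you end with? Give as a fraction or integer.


Start: 1051
Step 1: increase by 30% => multiply by 130/100
  1051 * 130/100 = 13663/10
Step 2: increase by 5% => multiply by 105/100
  13663/10 * 105/100 = 286923/200
Step 3: increase by 25% => multiply by 125/100
  286923/200 * 125/100 = 286923/160
Final value = 286923/160

286923/160


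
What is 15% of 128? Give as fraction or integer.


Compute 15% of 128
Convert percentage: 15% = 15/100
Multiply: 128 * 15/100
= 1920/100
= 96/5

96/5


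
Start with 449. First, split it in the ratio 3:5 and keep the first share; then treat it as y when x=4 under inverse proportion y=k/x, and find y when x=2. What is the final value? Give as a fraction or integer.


Start with 449.
Step 1: Split 3:5, first share = 449 * 3/8 = 1347/8
Step 2: Inverse prop: k = (1347/8)*4; new y = k/2 = 1347/8*4/2 = 1347/4
Final result = 1347/4

1347/4


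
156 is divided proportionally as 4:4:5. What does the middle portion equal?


Ratio = 4:4:5
Total parts = 4 + 4 + 5 = 13
Value per part = 156 / 13 = 12
First share = 4 * 12 = 48
Middle share = 4 * 12 = 48
Third share = 5 * 12 = 60

48


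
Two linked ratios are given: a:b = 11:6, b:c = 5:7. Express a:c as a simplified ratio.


Given a:b = 11:6 and b:c = 5:7
Make b consistent. Multiply first ratio by 5: a:b = 55:30
Multiply second ratio by 6: b:c = 30:42
Now b = 30 in both, so a:b:c = 55:30:42
Therefore a:c = 55:42
Simplify by GCD: a:c = 55:42

55:42


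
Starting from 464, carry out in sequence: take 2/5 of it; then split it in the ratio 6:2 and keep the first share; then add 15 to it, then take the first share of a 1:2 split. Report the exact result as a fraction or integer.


Start with 464.
Step 1: Take 2/5: 464 * 2/5 = 928/5
Step 2: Split 6:2, first share = 928/5 * 6/8 = 696/5
Step 3: Add 15: 696/5+15=771/5; split 1:2 first = 771/5*1/3 = 257/5
Final result = 257/5

257/5


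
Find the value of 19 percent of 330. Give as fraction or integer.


Compute 19% of 330
Convert percentage: 19% = 19/100
Multiply: 330 * 19/100
= 6270/100
= 627/10

627/10


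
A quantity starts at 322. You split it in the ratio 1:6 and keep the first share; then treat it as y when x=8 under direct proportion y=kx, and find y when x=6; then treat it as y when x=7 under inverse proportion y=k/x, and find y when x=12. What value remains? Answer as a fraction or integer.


Start with 322.
Step 1: Split 1:6, first share = 322 * 1/7 = 46
Step 2: Direct prop: k = (46)/8; new y = k*6 = 46*6/8 = 69/2
Step 3: Inverse prop: k = (69/2)*7; new y = k/12 = 69/2*7/12 = 161/8
Final result = 161/8

161/8


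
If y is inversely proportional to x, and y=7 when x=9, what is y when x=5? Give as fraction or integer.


Inverse proportion: y = k/x
Find k: k = 9 * 7 = 63
Compute y at x=5: y = 63/5
y = 63/5

63/5


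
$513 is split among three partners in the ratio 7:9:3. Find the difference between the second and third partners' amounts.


Total parts = 7 + 9 + 3 = 19
Value per part = 513 / 19 = 27
Shares: 7*27=189, 9*27=243, 3*27=81
Second share = 243, third share = 81
Difference = |243 - 81| = 162

162


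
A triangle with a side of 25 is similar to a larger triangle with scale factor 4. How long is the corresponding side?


Similar triangles have proportional sides
Scale factor = 4
Smaller side = 25
Corresponding larger side = 25 * 4
= 100

100


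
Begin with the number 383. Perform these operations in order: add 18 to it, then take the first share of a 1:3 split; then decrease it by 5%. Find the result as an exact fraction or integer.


Start with 383.
Step 1: Add 18: 383+18=401; split 1:3 first = 401*1/4 = 401/4
Step 2: Decrease by 5%: 401/4 * 95/100 = 7619/80
Final result = 7619/80

7619/80


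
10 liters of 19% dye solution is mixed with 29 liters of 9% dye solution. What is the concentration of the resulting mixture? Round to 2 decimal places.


Solute in mixture 1 = 19% of 10 L = 10*19/100 = 19/10 L
Solute in mixture 2 = 9% of 29 L = 29*9/100 = 261/100 L
Total solute = 19/10 + 261/100 = 451/100 L
Total volume = 10 + 29 = 39 L
Final concentration = 451/100/39 * 100 = 11.56%

11.56


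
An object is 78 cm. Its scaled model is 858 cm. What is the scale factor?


Original length = 78 cm
Scaled length = 858 cm
Scale factor = 858 / 78
= 11

11


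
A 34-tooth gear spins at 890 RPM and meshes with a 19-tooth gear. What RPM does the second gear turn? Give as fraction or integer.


Gear ratio: teeth_A * RPM_A = teeth_B * RPM_B
34 * 890 = 19 * RPM_B
30260 = 19 * RPM_B
RPM_B = 30260 / 19
RPM_B = 30260/19

30260/19


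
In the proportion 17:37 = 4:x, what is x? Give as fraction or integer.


Setting up: 17/37 = 4/x
Cross multiply: 17 * x = 37 * 4
17x = 148
x = 148/17
x = 148/17

148/17


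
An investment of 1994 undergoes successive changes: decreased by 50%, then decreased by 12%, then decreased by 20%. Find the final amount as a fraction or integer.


Start: 1994
Step 1: decrease by 50% => multiply by 50/100
  1994 * 50/100 = 997
Step 2: decrease by 12% => multiply by 88/100
  997 * 88/100 = 21934/25
Step 3: decrease by 20% => multiply by 80/100
  21934/25 * 80/100 = 87736/125
Final value = 87736/125

87736/125


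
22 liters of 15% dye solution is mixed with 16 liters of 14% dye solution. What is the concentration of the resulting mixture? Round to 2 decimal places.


Solute in mixture 1 = 15% of 22 L = 22*15/100 = 33/10 L
Solute in mixture 2 = 14% of 16 L = 16*14/100 = 56/25 L
Total solute = 33/10 + 56/25 = 277/50 L
Total volume = 22 + 16 = 38 L
Final concentration = 277/50/38 * 100 = 14.58%

14.58


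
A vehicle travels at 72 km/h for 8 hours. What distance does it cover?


Using distance = speed * time
Speed = 72 km/h
Time = 8 hours
Distance = 72 * 8
= 576 km

576


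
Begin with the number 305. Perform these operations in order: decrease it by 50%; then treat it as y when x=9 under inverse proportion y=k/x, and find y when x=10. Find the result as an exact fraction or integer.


Start with 305.
Step 1: Decrease by 50%: 305 * 50/100 = 305/2
Step 2: Inverse prop: k = (305/2)*9; new y = k/10 = 305/2*9/10 = 549/4
Final result = 549/4

549/4


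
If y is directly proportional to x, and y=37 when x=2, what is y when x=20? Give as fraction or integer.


Direct proportion: y = kx
Find k: k = 37/2 = 37/2
Compute y at x=20: y = 37/2 * 20
y = 370

370


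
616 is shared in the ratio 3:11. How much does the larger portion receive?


Total parts = 3 + 11 = 14
Value per part = 616 / 14 = 44
First share = 3 * 44 = 132
Second share = 11 * 44 = 484
Larger share = 484

484


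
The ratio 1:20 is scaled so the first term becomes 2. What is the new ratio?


Original ratio: 1:20
First term target: 2
Scale factor = 2 / 1 = 2
Multiply second term: 20 * 2 = 40
Equivalent ratio = 2:40

2:40


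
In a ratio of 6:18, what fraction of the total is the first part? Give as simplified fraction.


Total parts = 6 + 18 = 24
First part fraction = 6/24
Simplify: 6/24 = 1/4

1/4


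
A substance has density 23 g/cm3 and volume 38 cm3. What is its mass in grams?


Using mass = density * volume
Density = 23 g/cm3
Volume = 38 cm3
Mass = 23 * 38
= 874 g

874


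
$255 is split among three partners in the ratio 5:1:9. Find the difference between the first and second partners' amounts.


Total parts = 5 + 1 + 9 = 15
Value per part = 255 / 15 = 17
Shares: 5*17=85, 1*17=17, 9*17=153
First share = 85, second share = 17
Difference = |85 - 17| = 68

68


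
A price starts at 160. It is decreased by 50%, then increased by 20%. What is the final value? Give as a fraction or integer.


Start: 160
Step 1: decrease by 50% => multiply by 50/100
  160 * 50/100 = 80
Step 2: increase by 20% => multiply by 120/100
  80 * 120/100 = 96
Final value = 96

96


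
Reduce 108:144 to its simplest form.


Find GCD(108, 144)
GCD = 36
Divide both by 36: 108/36 = 3, 144/36 = 4
Simplified ratio = 3:4

3:4


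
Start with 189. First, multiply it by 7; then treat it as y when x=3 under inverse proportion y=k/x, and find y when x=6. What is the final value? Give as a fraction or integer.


Start with 189.
Step 1: Multiply by 7: 189 * 7 = 1323
Step 2: Inverse prop: k = (1323)*3; new y = k/6 = 1323*3/6 = 1323/2
Final result = 1323/2

1323/2


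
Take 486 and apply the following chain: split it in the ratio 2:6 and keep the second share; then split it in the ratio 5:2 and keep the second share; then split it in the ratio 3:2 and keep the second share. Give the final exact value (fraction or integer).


Start with 486.
Step 1: Split 2:6, second share = 486 * 6/8 = 729/2
Step 2: Split 5:2, second share = 729/2 * 2/7 = 729/7
Step 3: Split 3:2, second share = 729/7 * 2/5 = 1458/35
Final result = 1458/35

1458/35


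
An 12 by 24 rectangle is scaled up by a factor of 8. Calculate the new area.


Original dimensions: 12 x 24
Enlargement factor = 8
New width = 12 * 8 = 96
New height = 24 * 8 = 192
New area = 96 * 192 = 18432

18432


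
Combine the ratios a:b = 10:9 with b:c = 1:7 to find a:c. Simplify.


Given a:b = 10:9 and b:c = 1:7
Make b consistent. Multiply first ratio by 1: a:b = 10:9
Multiply second ratio by 9: b:c = 9:63
Now b = 9 in both, so a:b:c = 10:9:63
Therefore a:c = 10:63
Simplify by GCD: a:c = 10:63

10:63


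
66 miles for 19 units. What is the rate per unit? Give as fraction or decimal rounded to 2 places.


Total miles = 66
Number of units = 19
Unit rate = 66 / 19
= 3.47 miles per unit

3.47


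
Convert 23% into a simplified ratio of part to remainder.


Part = 23%, Remainder = 77%
Ratio = 23:77
GCD(23, 77) = 1
Simplify: 23:77 = 23:77

23:77


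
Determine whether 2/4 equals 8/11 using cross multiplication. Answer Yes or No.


Cross multiply to check 2/4 = 8/11
Left cross product: 2 * 11 = 22
Right cross product: 4 * 8 = 32
22 != 32
Not equal, so proportions differ => No

No


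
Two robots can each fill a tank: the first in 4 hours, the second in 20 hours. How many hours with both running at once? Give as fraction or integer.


Rate of A = 1/4 job per hour
Rate of B = 1/20 job per hour
Combined rate = 1/4 + 1/20
Find common denominator: (20 + 4)/(4*20) = 24/80
Combined rate = 3/10 job per hour
Time together = 1 / (3/10) = 10/3 hours

10/3


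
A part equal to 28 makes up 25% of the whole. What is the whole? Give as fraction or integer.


Given: 28 is 25% of the whole
Set up: 28 = 25/100 * whole
whole = 28 * 100 / 25
whole = 2800 / 25
whole = 112

112


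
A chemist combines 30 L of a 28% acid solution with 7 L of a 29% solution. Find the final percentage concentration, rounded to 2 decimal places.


Solute in mixture 1 = 28% of 30 L = 30*28/100 = 42/5 L
Solute in mixture 2 = 29% of 7 L = 7*29/100 = 203/100 L
Total solute = 42/5 + 203/100 = 1043/100 L
Total volume = 30 + 7 = 37 L
Final concentration = 1043/100/37 * 100 = 28.19%

28.19


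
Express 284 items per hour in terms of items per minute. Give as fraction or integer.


Converting from per hour to per minute
Rate = 284 items per hour
Divide by 60: 284/60
= 71/15 items per minute

71/15


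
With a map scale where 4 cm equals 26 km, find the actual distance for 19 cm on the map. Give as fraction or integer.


Map scale: 4 cm = 26 km
Measured distance on map = 19 cm
Set up proportion: 19 * 26 / 4
= 494 / 4
= 247/2 km

247/2


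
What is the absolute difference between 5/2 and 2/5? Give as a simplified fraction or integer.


Simplify: 5/2 = 5/2 and 2/5 = 2/5
Find common denominator: LCD = 10
Convert: 25/10 and 4/10
Difference = |25 - 4|/10 = 21/10
Simplified = 21/10

21/10


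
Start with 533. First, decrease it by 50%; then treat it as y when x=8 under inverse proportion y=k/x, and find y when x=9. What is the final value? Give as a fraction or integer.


Start with 533.
Step 1: Decrease by 50%: 533 * 50/100 = 533/2
Step 2: Inverse prop: k = (533/2)*8; new y = k/9 = 533/2*8/9 = 2132/9
Final result = 2132/9

2132/9


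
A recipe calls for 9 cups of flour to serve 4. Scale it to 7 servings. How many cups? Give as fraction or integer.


Original: 9 cups for 4 servings
Target servings = 7
Scaling factor = 7/4
New amount = 9 * 7/4
= 63/4
= 63/4 cups

63/4


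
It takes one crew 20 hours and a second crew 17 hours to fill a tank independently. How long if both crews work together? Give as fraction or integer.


Rate of A = 1/20 job per hour
Rate of B = 1/17 job per hour
Combined rate = 1/20 + 1/17
Find common denominator: (17 + 20)/(20*17) = 37/340
Combined rate = 37/340 job per hour
Time together = 1 / (37/340) = 340/37 hours

340/37


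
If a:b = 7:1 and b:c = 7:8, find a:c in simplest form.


Given a:b = 7:1 and b:c = 7:8
Make b consistent. Multiply first ratio by 7: a:b = 49:7
Multiply second ratio by 1: b:c = 7:8
Now b = 7 in both, so a:b:c = 49:7:8
Therefore a:c = 49:8
Simplify by GCD: a:c = 49:8

49:8


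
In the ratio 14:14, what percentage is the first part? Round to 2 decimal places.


Total parts = 14 + 14 = 28
First part fraction = 14/28
Percentage = (14/28) * 100
= 0.5 * 100
= 50.00%

50.00


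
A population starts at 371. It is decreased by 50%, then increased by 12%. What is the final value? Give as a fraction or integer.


Start: 371
Step 1: decrease by 50% => multiply by 50/100
  371 * 50/100 = 371/2
Step 2: increase by 12% => multiply by 112/100
  371/2 * 112/100 = 5194/25
Final value = 5194/25

5194/25


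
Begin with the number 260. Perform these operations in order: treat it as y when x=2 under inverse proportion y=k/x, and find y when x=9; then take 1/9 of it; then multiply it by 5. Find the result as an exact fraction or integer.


Start with 260.
Step 1: Inverse prop: k = (260)*2; new y = k/9 = 260*2/9 = 520/9
Step 2: Take 1/9: 520/9 * 1/9 = 520/81
Step 3: Multiply by 5: 520/81 * 5 = 2600/81
Final result = 2600/81

2600/81


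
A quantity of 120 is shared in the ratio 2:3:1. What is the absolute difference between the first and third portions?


Total parts = 2 + 3 + 1 = 6
Value per part = 120 / 6 = 20
Shares: 2*20=40, 3*20=60, 1*20=20
First share = 40, third share = 20
Difference = |40 - 20| = 20

20


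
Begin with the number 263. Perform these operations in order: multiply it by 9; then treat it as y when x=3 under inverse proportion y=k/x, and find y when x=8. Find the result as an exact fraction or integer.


Start with 263.
Step 1: Multiply by 9: 263 * 9 = 2367
Step 2: Inverse prop: k = (2367)*3; new y = k/8 = 2367*3/8 = 7101/8
Final result = 7101/8

7101/8


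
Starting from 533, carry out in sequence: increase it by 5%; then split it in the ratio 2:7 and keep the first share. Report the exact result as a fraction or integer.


Start with 533.
Step 1: Increase by 5%: 533 * 105/100 = 11193/20
Step 2: Split 2:7, first share = 11193/20 * 2/9 = 3731/30
Final result = 3731/30

3731/30


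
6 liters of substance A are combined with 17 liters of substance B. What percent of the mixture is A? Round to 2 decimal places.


Volume of A = 6 L
Volume of B = 17 L
Total volume = 6 + 17 = 23 L
Percentage of A = (6/23) * 100
= 26.09%

26.09


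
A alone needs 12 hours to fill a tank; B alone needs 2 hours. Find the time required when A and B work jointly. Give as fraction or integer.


Rate of A = 1/12 job per hour
Rate of B = 1/2 job per hour
Combined rate = 1/12 + 1/2
Find common denominator: (2 + 12)/(12*2) = 14/24
Combined rate = 7/12 job per hour
Time together = 1 / (7/12) = 12/7 hours

12/7


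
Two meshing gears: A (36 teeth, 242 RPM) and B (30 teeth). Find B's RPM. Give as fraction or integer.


Gear ratio: teeth_A * RPM_A = teeth_B * RPM_B
36 * 242 = 30 * RPM_B
8712 = 30 * RPM_B
RPM_B = 8712 / 30
RPM_B = 1452/5

1452/5


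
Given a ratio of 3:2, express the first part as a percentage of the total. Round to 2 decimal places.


Total parts = 3 + 2 = 5
First part fraction = 3/5
Percentage = (3/5) * 100
= 0.6 * 100
= 60.00%

60.00


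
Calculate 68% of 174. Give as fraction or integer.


Compute 68% of 174
Convert percentage: 68% = 68/100
Multiply: 174 * 68/100
= 11832/100
= 2958/25

2958/25


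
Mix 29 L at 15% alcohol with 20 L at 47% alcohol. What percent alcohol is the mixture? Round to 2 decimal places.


Solute in mixture 1 = 15% of 29 L = 29*15/100 = 87/20 L
Solute in mixture 2 = 47% of 20 L = 20*47/100 = 47/5 L
Total solute = 87/20 + 47/5 = 55/4 L
Total volume = 29 + 20 = 49 L
Final concentration = 55/4/49 * 100 = 28.06%

28.06


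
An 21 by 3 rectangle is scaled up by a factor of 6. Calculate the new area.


Original dimensions: 21 x 3
Enlargement factor = 6
New width = 21 * 6 = 126
New height = 3 * 6 = 18
New area = 126 * 18 = 2268

2268


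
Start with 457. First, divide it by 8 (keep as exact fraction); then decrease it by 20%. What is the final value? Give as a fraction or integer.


Start with 457.
Step 1: Divide by 8: 457 / 8 = 457/8
Step 2: Decrease by 20%: 457/8 * 80/100 = 457/10
Final result = 457/10

457/10


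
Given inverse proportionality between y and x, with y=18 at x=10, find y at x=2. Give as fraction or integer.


Inverse proportion: y = k/x
Find k: k = 10 * 18 = 180
Compute y at x=2: y = 180/2
y = 90

90


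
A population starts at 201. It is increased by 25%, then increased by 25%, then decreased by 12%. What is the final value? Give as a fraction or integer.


Start: 201
Step 1: increase by 25% => multiply by 125/100
  201 * 125/100 = 1005/4
Step 2: increase by 25% => multiply by 125/100
  1005/4 * 125/100 = 5025/16
Step 3: decrease by 12% => multiply by 88/100
  5025/16 * 88/100 = 2211/8
Final value = 2211/8

2211/8


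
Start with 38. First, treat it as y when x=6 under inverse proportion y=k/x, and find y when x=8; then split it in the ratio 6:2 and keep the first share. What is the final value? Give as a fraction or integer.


Start with 38.
Step 1: Inverse prop: k = (38)*6; new y = k/8 = 38*6/8 = 57/2
Step 2: Split 6:2, first share = 57/2 * 6/8 = 171/8
Final result = 171/8

171/8
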